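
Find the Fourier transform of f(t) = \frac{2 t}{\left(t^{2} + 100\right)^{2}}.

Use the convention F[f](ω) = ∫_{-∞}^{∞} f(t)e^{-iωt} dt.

F(ω) = - \frac{i \pi \omega e^{- 10 \left|{\omega}\right|}}{10}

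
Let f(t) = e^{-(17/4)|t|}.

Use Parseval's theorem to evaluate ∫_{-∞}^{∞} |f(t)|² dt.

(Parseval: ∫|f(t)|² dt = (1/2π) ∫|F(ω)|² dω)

∫|f(t)|² dt = \frac{4}{17}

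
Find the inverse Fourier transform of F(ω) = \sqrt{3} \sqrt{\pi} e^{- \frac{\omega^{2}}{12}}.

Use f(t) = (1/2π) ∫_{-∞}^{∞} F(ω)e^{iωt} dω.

f(t) = 3 e^{- 3 t^{2}}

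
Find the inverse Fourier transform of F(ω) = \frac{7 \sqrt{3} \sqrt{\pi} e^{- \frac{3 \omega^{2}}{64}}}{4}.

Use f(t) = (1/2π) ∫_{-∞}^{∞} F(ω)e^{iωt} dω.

f(t) = 7 e^{- \frac{16 t^{2}}{3}}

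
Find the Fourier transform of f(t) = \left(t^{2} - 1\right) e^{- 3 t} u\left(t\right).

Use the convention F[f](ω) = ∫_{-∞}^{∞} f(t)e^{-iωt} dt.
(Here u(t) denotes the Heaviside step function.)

F(ω) = \frac{2 i \omega - \left(i \omega + 3\right)^{3} + 6}{\left(i \omega + 3\right)^{4}}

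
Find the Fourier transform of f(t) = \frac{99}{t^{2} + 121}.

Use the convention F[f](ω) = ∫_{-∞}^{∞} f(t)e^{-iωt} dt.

F(ω) = 9 \pi e^{- 11 \left|{\omega}\right|}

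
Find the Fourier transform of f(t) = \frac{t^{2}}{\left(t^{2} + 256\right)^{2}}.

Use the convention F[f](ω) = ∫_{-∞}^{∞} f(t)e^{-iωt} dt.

F(ω) = \frac{\pi \left(1 - 16 \left|{\omega}\right|\right) e^{- 16 \left|{\omega}\right|}}{32}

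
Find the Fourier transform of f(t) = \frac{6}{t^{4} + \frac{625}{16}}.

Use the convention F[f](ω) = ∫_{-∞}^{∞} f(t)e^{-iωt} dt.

F(ω) = \frac{48 \pi e^{- \frac{5 \sqrt{2} \left|{\omega}\right|}{4}} \sin{\left(\frac{5 \sqrt{2} \left|{\omega}\right|}{4} + \frac{\pi}{4} \right)}}{125}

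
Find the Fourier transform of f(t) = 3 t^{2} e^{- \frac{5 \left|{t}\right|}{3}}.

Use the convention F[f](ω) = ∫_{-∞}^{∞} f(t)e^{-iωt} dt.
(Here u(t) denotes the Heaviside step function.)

F(ω) = \frac{1620 \left(25 - 27 \omega^{2}\right)}{\left(9 \omega^{2} + 25\right)^{3}}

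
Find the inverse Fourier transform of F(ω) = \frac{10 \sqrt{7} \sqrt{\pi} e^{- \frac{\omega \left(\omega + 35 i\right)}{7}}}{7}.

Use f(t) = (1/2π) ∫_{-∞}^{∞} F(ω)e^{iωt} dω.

f(t) = 5 e^{- \frac{7 \left(t - 5\right)^{2}}{4}}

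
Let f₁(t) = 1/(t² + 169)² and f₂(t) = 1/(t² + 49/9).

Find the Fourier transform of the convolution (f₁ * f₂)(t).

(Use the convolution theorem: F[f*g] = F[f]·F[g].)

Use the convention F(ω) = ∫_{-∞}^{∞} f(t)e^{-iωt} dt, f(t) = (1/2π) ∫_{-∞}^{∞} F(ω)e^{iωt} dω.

F[f₁*f₂](ω) = \frac{3 \pi^{2} \left(13 \left|{\omega}\right| + 1\right) e^{- \frac{46 \left|{\omega}\right|}{3}}}{30758}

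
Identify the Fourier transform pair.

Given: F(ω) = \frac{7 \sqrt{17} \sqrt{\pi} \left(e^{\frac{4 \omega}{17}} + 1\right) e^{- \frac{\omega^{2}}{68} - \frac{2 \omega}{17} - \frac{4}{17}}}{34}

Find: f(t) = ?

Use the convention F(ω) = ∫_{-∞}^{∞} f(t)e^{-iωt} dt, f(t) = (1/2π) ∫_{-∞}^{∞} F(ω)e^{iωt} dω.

f(t) = 7 e^{- 17 t^{2}} \cos{\left(4 t \right)}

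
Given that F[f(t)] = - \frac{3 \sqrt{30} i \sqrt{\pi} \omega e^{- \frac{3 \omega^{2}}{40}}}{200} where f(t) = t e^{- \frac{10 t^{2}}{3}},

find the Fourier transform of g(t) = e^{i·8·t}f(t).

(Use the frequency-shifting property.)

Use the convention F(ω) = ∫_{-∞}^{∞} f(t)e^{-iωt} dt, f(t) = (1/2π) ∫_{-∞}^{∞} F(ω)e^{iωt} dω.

F[g](ω) = \frac{3 \sqrt{30} i \sqrt{\pi} \left(8 - \omega\right) e^{- \frac{3 \left(\omega - 8\right)^{2}}{40}}}{200}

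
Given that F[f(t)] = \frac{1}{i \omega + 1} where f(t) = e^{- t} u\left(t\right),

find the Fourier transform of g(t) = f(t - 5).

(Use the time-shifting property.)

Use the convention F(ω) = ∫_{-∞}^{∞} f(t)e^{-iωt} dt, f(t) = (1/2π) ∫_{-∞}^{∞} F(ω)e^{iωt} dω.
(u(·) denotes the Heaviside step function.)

F[g](ω) = \frac{e^{- 5 i \omega}}{i \omega + 1}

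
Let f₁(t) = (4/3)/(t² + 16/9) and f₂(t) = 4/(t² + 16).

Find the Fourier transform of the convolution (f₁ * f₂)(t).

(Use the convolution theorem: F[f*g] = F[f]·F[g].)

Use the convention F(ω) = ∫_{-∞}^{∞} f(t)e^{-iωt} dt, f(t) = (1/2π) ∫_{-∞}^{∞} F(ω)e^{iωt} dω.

F[f₁*f₂](ω) = \pi^{2} e^{- \frac{16 \left|{\omega}\right|}{3}}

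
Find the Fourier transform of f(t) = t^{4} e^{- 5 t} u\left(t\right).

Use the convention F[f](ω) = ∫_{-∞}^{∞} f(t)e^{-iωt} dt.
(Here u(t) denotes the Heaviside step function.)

F(ω) = \frac{24}{\left(i \omega + 5\right)^{5}}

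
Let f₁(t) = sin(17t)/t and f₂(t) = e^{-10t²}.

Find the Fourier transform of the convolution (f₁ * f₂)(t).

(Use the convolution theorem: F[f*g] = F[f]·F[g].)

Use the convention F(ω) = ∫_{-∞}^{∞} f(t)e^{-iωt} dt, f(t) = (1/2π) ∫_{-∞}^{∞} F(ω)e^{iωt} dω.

F[f₁*f₂](ω) = \begin{cases} \frac{\sqrt{10} \pi^{\frac{3}{2}} e^{- \frac{\omega^{2}}{40}}}{10} & \text{for}\: \omega > -17 \wedge \omega < 17 \\0 & \text{otherwise} \end{cases}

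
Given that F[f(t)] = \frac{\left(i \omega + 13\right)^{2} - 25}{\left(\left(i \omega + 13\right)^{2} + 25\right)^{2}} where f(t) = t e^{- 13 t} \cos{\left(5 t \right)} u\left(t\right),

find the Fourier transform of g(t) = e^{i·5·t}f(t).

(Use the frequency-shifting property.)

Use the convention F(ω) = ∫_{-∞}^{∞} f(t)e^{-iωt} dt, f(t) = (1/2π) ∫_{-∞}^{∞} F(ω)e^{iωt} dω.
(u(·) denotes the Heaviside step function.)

F[g](ω) = \frac{\left(i \left(\omega - 5\right) + 13\right)^{2} - 25}{\left(\left(i \left(\omega - 5\right) + 13\right)^{2} + 25\right)^{2}}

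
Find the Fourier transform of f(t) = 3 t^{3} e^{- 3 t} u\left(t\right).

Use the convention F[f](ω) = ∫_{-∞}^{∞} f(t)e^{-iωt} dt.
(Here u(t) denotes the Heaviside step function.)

F(ω) = \frac{18}{\left(i \omega + 3\right)^{4}}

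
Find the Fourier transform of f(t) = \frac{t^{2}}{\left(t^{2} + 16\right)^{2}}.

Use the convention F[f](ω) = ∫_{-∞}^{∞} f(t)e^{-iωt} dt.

F(ω) = \frac{\pi \left(1 - 4 \left|{\omega}\right|\right) e^{- 4 \left|{\omega}\right|}}{8}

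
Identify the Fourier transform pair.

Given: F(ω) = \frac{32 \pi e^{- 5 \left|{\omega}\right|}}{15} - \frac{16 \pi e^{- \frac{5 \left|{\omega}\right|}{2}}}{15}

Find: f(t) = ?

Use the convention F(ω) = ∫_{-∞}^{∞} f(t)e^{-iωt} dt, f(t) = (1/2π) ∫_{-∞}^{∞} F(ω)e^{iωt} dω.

f(t) = \frac{8 t^{2}}{\left(t^{2} + \frac{25}{4}\right) \left(t^{2} + 25\right)}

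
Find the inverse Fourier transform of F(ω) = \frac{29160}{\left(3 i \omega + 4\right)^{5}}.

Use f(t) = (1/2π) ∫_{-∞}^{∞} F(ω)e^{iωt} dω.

f(t) = 5 t^{4} e^{- \frac{4 t}{3}} u\left(t\right)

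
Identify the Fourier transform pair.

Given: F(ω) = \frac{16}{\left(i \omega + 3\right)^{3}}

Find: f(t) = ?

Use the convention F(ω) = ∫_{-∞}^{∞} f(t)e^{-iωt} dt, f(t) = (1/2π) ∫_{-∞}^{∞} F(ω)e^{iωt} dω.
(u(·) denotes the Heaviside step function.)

f(t) = 8 t^{2} e^{- 3 t} u\left(t\right)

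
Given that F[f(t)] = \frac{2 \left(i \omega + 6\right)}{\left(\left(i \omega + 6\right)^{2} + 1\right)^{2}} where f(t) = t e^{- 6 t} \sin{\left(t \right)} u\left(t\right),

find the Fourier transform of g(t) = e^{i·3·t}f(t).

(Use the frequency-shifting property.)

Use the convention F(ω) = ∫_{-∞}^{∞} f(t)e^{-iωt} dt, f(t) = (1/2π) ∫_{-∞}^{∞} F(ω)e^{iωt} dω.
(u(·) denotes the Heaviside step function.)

F[g](ω) = \frac{2 \left(i \left(\omega - 3\right) + 6\right)}{\left(\left(i \left(\omega - 3\right) + 6\right)^{2} + 1\right)^{2}}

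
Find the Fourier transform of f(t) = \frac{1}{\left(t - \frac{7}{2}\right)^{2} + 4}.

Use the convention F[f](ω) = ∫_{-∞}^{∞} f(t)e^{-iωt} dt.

F(ω) = \frac{\pi e^{- \frac{7 i \omega}{2} - 2 \left|{\omega}\right|}}{2}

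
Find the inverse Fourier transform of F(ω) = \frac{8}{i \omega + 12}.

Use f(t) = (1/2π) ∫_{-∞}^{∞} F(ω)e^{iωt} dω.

f(t) = 8 e^{- 12 t} u\left(t\right)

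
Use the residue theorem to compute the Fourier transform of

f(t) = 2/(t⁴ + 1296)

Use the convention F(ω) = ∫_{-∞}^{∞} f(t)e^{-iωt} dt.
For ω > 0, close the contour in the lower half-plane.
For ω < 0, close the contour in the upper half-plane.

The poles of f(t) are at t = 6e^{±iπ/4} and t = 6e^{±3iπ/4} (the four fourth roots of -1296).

Let g(z) = f(z)e^{-iωz}; for large |z| the factor e^{-iωz} decays in the lower half-plane when ω > 0 and in the upper half-plane when ω < 0.

Case ω > 0 (lower half-plane, clockwise contour ⇒ F(ω) = -2πi·ΣRes):
  Res_{z = - 3 \sqrt{2} - 3 \sqrt{2} i} g(z) = \frac{\sqrt{2} i \left(1 - i\right) e^{3 \sqrt{2} \omega \left(-1 + i\right)}}{864}
  Res_{z = 3 \sqrt{2} - 3 \sqrt{2} i} g(z) = \frac{\sqrt{2} i \left(1 + i\right) e^{- 3 \sqrt{2} \omega \left(1 + i\right)}}{864}
  F(ω) = -2πi·ΣRes = \frac{\sqrt{2} \pi \left(1 - i\right) \left(e^{6 \sqrt{2} i \omega} + i\right) e^{- 3 \sqrt{2} \omega \left(1 + i\right)}}{432} = \frac{\pi e^{- 3 \sqrt{2} \omega} \sin{\left(3 \sqrt{2} \omega + \frac{\pi}{4} \right)}}{108}

Case ω < 0 (upper half-plane, counterclockwise contour ⇒ F(ω) = +2πi·ΣRes):
  Res_{z = 3 \sqrt{2} + 3 \sqrt{2} i} g(z) = \frac{\sqrt{2} i \left(-1 + i\right) e^{3 \sqrt{2} \omega \left(1 - i\right)}}{864}
  Res_{z = - 3 \sqrt{2} + 3 \sqrt{2} i} g(z) = \frac{\sqrt{2} \left(1 - i\right) e^{3 \sqrt{2} \omega \left(1 + i\right)}}{864}
  F(ω) = 2πi·ΣRes = - \frac{\sqrt{2} i \pi \left(i \left(1 - i\right) e^{3 \sqrt{2} \omega \left(1 - i\right)} - \left(1 - i\right) e^{3 \sqrt{2} \omega \left(1 + i\right)}\right)}{432} = \frac{\pi e^{3 \sqrt{2} \omega} \cos{\left(3 \sqrt{2} \omega + \frac{\pi}{4} \right)}}{108}

Both cases combine into a single formula in |ω|:

F(ω) = \frac{\pi e^{- 3 \sqrt{2} \left|{\omega}\right|} \sin{\left(3 \sqrt{2} \left|{\omega}\right| + \frac{\pi}{4} \right)}}{108}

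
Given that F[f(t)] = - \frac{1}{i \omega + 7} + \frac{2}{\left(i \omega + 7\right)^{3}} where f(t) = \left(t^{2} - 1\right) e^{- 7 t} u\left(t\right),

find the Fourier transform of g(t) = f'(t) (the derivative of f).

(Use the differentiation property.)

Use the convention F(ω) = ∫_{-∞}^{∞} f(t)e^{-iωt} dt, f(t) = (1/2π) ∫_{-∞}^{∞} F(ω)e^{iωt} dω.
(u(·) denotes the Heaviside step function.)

F[g](ω) = \frac{i \omega \left(2 i \omega - \left(i \omega + 7\right)^{3} + 14\right)}{\left(i \omega + 7\right)^{4}}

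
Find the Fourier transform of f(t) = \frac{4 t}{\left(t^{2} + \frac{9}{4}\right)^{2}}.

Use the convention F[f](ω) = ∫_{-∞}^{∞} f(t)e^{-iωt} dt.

F(ω) = - \frac{4 i \pi \omega e^{- \frac{3 \left|{\omega}\right|}{2}}}{3}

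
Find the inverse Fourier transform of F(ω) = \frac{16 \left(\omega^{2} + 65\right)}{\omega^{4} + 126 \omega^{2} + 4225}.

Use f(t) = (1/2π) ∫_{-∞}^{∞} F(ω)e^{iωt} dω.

f(t) = e^{- 8 \left|{t}\right|} \cos{\left(\left|{t}\right| \right)}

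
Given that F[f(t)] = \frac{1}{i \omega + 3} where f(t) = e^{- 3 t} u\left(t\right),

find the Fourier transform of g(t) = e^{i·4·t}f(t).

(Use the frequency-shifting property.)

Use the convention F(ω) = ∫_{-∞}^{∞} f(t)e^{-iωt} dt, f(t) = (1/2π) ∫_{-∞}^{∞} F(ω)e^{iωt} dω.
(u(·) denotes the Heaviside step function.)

F[g](ω) = \frac{1}{i \left(\omega - 4\right) + 3}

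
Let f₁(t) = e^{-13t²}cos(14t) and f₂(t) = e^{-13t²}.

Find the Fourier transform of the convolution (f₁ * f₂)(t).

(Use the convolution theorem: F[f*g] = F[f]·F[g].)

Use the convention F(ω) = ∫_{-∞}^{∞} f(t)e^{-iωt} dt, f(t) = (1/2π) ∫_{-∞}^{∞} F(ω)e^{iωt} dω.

F[f₁*f₂](ω) = \frac{\pi \left(e^{\frac{14 \omega}{13}} + 1\right) e^{- \frac{\omega^{2}}{26} - \frac{7 \omega}{13} - \frac{49}{13}}}{26}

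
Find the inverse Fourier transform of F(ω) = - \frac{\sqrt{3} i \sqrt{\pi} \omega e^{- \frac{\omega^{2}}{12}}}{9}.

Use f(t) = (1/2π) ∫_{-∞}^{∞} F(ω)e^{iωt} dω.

f(t) = 2 t e^{- 3 t^{2}}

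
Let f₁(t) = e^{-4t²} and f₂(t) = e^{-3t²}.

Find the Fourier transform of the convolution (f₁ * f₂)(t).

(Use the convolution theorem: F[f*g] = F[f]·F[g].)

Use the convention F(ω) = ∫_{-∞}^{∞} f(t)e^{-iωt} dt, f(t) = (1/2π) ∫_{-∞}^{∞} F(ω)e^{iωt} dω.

F[f₁*f₂](ω) = \frac{\sqrt{3} \pi e^{- \frac{7 \omega^{2}}{48}}}{6}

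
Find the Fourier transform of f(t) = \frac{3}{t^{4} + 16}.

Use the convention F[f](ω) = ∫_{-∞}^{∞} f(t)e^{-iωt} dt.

F(ω) = \frac{3 \pi e^{- \sqrt{2} \left|{\omega}\right|} \sin{\left(\sqrt{2} \left|{\omega}\right| + \frac{\pi}{4} \right)}}{8}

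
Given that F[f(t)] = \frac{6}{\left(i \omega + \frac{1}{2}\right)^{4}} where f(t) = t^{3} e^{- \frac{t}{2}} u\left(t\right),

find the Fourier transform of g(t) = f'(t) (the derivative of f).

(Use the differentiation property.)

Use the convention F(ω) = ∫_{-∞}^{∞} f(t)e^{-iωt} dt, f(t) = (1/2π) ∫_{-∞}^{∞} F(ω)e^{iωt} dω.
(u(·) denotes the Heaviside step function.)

F[g](ω) = \frac{96 i \omega}{\left(2 i \omega + 1\right)^{4}}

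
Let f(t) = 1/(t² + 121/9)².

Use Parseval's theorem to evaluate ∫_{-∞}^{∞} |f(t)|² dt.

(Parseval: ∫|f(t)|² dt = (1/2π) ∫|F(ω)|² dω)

∫|f(t)|² dt = \frac{10935 \pi}{311794736}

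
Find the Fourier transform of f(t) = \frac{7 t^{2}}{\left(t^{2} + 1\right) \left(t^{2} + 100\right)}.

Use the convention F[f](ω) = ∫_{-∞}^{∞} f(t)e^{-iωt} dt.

F(ω) = \frac{7 \pi \left(10 - e^{9 \left|{\omega}\right|}\right) e^{- 10 \left|{\omega}\right|}}{99}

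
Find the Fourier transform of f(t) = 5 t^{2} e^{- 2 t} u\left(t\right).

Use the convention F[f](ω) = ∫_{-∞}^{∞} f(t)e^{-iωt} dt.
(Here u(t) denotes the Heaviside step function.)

F(ω) = \frac{10}{\left(i \omega + 2\right)^{3}}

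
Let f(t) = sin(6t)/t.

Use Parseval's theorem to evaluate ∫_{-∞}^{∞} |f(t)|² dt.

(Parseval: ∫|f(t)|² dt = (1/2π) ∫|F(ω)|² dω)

∫|f(t)|² dt = 6 \pi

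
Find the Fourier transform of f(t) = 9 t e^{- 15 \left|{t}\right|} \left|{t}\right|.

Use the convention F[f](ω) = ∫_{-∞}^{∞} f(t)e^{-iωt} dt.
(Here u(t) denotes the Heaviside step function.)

F(ω) = \frac{36 i \omega \left(\omega^{2} - 675\right)}{\left(\omega^{2} + 225\right)^{3}}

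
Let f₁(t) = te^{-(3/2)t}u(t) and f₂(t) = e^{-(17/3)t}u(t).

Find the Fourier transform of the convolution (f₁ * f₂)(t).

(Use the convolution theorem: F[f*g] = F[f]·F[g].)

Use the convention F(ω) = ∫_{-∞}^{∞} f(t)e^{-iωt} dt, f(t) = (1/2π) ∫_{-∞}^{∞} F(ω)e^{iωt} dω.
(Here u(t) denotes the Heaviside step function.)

F[f₁*f₂](ω) = \frac{12}{\left(2 i \omega + 3\right)^{2} \left(3 i \omega + 17\right)}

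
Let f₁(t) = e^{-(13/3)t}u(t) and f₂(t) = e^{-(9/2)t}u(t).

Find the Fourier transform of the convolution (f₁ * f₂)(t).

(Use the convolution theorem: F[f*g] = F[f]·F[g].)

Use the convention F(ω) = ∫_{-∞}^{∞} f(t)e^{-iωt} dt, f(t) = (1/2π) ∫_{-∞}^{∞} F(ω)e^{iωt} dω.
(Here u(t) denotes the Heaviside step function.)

F[f₁*f₂](ω) = \frac{6}{- 6 \omega^{2} + 53 i \omega + 117}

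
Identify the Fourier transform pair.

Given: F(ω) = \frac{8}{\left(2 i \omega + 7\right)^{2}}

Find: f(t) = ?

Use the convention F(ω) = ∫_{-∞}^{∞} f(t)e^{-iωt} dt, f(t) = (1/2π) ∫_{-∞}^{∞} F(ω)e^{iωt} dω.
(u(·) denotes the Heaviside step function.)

f(t) = 2 t e^{- \frac{7 t}{2}} u\left(t\right)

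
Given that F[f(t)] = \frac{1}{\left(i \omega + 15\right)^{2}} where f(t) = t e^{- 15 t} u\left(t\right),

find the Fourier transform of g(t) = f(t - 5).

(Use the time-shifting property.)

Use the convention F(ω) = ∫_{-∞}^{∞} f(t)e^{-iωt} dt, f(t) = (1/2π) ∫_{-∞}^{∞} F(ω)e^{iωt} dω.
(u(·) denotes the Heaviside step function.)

F[g](ω) = \frac{e^{- 5 i \omega}}{\left(i \omega + 15\right)^{2}}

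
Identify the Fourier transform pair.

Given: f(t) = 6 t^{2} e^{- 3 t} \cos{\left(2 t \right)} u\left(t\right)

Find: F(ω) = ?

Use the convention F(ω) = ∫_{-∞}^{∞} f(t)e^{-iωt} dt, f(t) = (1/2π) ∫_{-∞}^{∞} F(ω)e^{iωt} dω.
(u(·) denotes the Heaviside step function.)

F(ω) = \frac{12 \left(- 12 i \omega + \left(i \omega + 3\right)^{3} - 36\right)}{\left(\left(i \omega + 3\right)^{2} + 4\right)^{3}}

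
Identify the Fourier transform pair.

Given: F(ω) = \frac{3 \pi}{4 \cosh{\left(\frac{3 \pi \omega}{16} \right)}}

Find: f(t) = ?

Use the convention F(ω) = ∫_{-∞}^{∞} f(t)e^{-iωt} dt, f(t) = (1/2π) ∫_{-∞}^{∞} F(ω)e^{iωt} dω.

f(t) = \frac{4}{e^{\frac{8 t}{3}} + e^{- \frac{8 t}{3}}}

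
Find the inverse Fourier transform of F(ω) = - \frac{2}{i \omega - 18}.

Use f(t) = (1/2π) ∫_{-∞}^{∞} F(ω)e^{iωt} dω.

f(t) = 2 e^{18 t} u\left(- t\right)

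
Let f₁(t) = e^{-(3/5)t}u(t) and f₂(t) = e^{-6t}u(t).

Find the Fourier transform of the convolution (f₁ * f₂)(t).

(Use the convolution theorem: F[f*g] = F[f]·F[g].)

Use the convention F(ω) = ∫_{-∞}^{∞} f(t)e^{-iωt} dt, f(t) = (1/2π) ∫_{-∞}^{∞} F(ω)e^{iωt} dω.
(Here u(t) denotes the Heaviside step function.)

F[f₁*f₂](ω) = \frac{5}{\left(i \omega + 6\right) \left(5 i \omega + 3\right)}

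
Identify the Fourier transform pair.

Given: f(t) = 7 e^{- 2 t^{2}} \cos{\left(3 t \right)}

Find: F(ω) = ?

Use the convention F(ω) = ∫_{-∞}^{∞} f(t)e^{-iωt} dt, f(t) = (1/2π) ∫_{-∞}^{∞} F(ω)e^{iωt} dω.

F(ω) = \frac{7 \sqrt{2} \sqrt{\pi} \left(e^{\frac{3 \omega}{2}} + 1\right) e^{- \frac{\omega^{2}}{8} - \frac{3 \omega}{4} - \frac{9}{8}}}{4}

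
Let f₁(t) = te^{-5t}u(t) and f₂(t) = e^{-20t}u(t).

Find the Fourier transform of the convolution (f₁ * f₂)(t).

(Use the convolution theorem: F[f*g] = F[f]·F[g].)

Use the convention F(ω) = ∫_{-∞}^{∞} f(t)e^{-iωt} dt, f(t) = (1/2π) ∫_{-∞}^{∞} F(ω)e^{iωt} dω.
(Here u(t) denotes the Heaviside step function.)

F[f₁*f₂](ω) = \frac{1}{\left(i \omega + 5\right)^{2} \left(i \omega + 20\right)}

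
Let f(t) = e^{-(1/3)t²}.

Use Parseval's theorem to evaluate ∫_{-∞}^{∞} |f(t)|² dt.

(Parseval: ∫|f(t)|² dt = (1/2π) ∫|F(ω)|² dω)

∫|f(t)|² dt = \frac{\sqrt{6} \sqrt{\pi}}{2}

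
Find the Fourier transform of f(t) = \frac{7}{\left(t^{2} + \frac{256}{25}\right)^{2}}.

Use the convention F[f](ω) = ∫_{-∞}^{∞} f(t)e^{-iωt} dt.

F(ω) = \frac{175 \pi \left(16 \left|{\omega}\right| + 5\right) e^{- \frac{16 \left|{\omega}\right|}{5}}}{8192}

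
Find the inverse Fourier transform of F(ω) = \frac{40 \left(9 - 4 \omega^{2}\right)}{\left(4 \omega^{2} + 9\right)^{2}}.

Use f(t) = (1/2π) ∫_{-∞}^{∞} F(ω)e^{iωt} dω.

f(t) = 5 e^{- \frac{3 \left|{t}\right|}{2}} \left|{t}\right|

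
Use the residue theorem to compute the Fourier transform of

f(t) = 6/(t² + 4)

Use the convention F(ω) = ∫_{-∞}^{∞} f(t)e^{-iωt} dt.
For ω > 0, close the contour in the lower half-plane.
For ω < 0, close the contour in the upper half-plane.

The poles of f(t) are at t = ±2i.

Let g(z) = f(z)e^{-iωz}; for large |z| the factor e^{-iωz} decays in the lower half-plane when ω > 0 and in the upper half-plane when ω < 0.

Case ω > 0 (lower half-plane, clockwise contour ⇒ F(ω) = -2πi·ΣRes):
  Res_{z = - 2 i} g(z) = \frac{3 i e^{- 2 \omega}}{2}
  F(ω) = -2πi·ΣRes = 3 \pi e^{- 2 \omega}

Case ω < 0 (upper half-plane, counterclockwise contour ⇒ F(ω) = +2πi·ΣRes):
  Res_{z = 2 i} g(z) = - \frac{3 i e^{2 \omega}}{2}
  F(ω) = 2πi·ΣRes = 3 \pi e^{2 \omega}

Both cases combine into a single formula in |ω|:

F(ω) = 3 \pi e^{- 2 \left|{\omega}\right|}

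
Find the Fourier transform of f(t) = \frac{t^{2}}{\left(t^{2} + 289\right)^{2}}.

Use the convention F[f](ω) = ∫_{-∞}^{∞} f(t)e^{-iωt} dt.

F(ω) = \frac{\pi \left(1 - 17 \left|{\omega}\right|\right) e^{- 17 \left|{\omega}\right|}}{34}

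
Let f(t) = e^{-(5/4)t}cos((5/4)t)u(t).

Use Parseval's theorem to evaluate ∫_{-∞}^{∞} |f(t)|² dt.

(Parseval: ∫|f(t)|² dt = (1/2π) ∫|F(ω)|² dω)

∫|f(t)|² dt = \frac{3}{10}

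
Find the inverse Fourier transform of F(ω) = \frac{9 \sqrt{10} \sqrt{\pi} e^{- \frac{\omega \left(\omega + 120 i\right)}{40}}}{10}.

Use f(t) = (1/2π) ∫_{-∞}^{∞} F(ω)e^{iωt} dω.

f(t) = 9 e^{- 10 \left(t - 3\right)^{2}}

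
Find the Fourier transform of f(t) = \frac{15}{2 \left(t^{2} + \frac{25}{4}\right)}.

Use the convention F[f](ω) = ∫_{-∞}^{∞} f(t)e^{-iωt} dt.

F(ω) = 3 \pi e^{- \frac{5 \left|{\omega}\right|}{2}}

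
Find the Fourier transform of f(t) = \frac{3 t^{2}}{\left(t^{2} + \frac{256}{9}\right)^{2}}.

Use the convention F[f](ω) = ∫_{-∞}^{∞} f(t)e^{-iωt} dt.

F(ω) = \frac{3 \pi \left(3 - 16 \left|{\omega}\right|\right) e^{- \frac{16 \left|{\omega}\right|}{3}}}{32}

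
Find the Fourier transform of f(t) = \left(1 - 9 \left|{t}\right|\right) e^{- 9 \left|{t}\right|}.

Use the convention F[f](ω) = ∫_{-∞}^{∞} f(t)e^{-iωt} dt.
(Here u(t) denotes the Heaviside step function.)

F(ω) = \frac{36 \omega^{2}}{\left(\omega^{2} + 81\right)^{2}}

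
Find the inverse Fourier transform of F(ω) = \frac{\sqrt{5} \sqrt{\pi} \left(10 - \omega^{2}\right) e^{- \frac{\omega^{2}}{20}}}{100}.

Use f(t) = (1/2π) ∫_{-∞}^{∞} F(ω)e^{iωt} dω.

f(t) = 5 t^{2} e^{- 5 t^{2}}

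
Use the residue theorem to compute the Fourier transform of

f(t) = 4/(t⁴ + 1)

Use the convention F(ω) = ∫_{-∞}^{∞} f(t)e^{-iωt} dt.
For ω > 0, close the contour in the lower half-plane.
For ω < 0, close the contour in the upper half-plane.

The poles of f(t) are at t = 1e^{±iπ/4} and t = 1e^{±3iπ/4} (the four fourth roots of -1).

Let g(z) = f(z)e^{-iωz}; for large |z| the factor e^{-iωz} decays in the lower half-plane when ω > 0 and in the upper half-plane when ω < 0.

Case ω > 0 (lower half-plane, clockwise contour ⇒ F(ω) = -2πi·ΣRes):
  Res_{z = - \frac{\sqrt{2}}{2} - \frac{\sqrt{2} i}{2}} g(z) = \frac{\sqrt{2} i \left(1 - i\right) e^{\frac{\sqrt{2} \omega \left(-1 + i\right)}{2}}}{2}
  Res_{z = \frac{\sqrt{2}}{2} - \frac{\sqrt{2} i}{2}} g(z) = \frac{\sqrt{2} i \left(1 + i\right) e^{- \frac{\sqrt{2} \omega \left(1 + i\right)}{2}}}{2}
  F(ω) = -2πi·ΣRes = \sqrt{2} \pi \left(\left(1 - i\right) e^{\sqrt{2} i \omega} + 1 + i\right) e^{- \frac{\sqrt{2} \omega \left(1 + i\right)}{2}} = 4 \pi e^{- \frac{\sqrt{2} \omega}{2}} \sin{\left(\frac{\sqrt{2} \omega}{2} + \frac{\pi}{4} \right)}

Case ω < 0 (upper half-plane, counterclockwise contour ⇒ F(ω) = +2πi·ΣRes):
  Res_{z = \frac{\sqrt{2}}{2} + \frac{\sqrt{2} i}{2}} g(z) = \frac{\sqrt{2} i \left(-1 + i\right) e^{\frac{\sqrt{2} \omega \left(1 - i\right)}{2}}}{2}
  Res_{z = - \frac{\sqrt{2}}{2} + \frac{\sqrt{2} i}{2}} g(z) = \frac{\sqrt{2} \left(1 - i\right) e^{\frac{\sqrt{2} \omega \left(1 + i\right)}{2}}}{2}
  F(ω) = 2πi·ΣRes = - \sqrt{2} i \pi \left(i \left(1 - i\right) e^{\frac{\sqrt{2} \omega \left(1 - i\right)}{2}} - \left(1 - i\right) e^{\frac{\sqrt{2} \omega \left(1 + i\right)}{2}}\right) = 4 \pi e^{\frac{\sqrt{2} \omega}{2}} \cos{\left(\frac{\sqrt{2} \omega}{2} + \frac{\pi}{4} \right)}

Both cases combine into a single formula in |ω|:

F(ω) = 4 \pi e^{- \frac{\sqrt{2} \left|{\omega}\right|}{2}} \sin{\left(\frac{\sqrt{2} \left|{\omega}\right|}{2} + \frac{\pi}{4} \right)}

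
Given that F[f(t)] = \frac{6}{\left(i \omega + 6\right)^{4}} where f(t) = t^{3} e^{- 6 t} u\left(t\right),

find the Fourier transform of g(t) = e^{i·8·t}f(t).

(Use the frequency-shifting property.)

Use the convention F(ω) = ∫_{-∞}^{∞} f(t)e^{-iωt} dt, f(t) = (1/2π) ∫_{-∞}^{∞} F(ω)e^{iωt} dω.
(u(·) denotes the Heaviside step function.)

F[g](ω) = \frac{6}{\left(i \left(\omega - 8\right) + 6\right)^{4}}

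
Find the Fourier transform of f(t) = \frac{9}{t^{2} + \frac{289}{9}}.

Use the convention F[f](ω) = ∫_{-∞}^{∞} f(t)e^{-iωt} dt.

F(ω) = \frac{27 \pi e^{- \frac{17 \left|{\omega}\right|}{3}}}{17}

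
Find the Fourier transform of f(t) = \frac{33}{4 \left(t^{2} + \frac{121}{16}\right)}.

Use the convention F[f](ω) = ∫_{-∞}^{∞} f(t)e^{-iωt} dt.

F(ω) = 3 \pi e^{- \frac{11 \left|{\omega}\right|}{4}}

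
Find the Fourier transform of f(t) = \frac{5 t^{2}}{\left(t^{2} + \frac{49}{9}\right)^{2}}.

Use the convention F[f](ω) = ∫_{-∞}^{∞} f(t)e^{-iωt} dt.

F(ω) = \frac{5 \pi \left(3 - 7 \left|{\omega}\right|\right) e^{- \frac{7 \left|{\omega}\right|}{3}}}{14}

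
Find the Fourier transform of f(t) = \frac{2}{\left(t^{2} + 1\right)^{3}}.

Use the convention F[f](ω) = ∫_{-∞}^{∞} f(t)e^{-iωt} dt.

F(ω) = \frac{\pi \left(\omega^{2} + 3 \left|{\omega}\right| + 3\right) e^{- \left|{\omega}\right|}}{4}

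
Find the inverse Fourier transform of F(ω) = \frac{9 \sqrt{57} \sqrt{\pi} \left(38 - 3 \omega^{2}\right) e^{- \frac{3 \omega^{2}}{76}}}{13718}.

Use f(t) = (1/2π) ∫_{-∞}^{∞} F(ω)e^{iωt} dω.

f(t) = 6 t^{2} e^{- \frac{19 t^{2}}{3}}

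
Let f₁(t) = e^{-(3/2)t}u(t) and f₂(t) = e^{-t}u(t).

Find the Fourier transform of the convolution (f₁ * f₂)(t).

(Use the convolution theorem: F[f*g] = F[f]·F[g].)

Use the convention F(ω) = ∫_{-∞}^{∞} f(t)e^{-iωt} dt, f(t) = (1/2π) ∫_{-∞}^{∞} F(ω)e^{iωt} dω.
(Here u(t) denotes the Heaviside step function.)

F[f₁*f₂](ω) = \frac{2}{\left(i \omega + 1\right) \left(2 i \omega + 3\right)}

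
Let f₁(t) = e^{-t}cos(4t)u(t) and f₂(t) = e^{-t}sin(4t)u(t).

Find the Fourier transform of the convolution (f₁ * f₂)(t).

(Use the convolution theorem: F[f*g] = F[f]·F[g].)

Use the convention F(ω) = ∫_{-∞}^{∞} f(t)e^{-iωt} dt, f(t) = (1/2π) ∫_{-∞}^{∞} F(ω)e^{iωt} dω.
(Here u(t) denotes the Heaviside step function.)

F[f₁*f₂](ω) = \frac{4 \left(i \omega + 1\right)}{\left(\left(i \omega + 1\right)^{2} + 16\right)^{2}}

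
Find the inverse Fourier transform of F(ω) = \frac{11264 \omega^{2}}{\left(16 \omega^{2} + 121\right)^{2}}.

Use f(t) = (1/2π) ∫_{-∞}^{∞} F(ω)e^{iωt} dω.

f(t) = 4 \left(1 - \frac{11 \left|{t}\right|}{4}\right) e^{- \frac{11 \left|{t}\right|}{4}}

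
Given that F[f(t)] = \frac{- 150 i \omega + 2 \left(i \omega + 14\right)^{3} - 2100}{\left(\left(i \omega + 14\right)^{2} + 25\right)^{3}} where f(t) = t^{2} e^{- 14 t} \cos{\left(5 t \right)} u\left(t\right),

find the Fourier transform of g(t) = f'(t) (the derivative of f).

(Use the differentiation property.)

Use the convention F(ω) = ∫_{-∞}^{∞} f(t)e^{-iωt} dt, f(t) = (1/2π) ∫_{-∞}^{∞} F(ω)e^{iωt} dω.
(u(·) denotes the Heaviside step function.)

F[g](ω) = - \frac{2 i \omega \left(75 i \omega - \left(i \omega + 14\right)^{3} + 1050\right)}{\left(\left(i \omega + 14\right)^{2} + 25\right)^{3}}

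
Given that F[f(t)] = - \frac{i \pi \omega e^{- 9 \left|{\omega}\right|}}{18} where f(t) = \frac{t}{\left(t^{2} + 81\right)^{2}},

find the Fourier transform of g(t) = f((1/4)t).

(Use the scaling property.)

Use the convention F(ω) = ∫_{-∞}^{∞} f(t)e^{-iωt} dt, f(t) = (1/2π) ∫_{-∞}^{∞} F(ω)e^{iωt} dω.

F[g](ω) = - \frac{8 i \pi \omega e^{- 36 \left|{\omega}\right|}}{9}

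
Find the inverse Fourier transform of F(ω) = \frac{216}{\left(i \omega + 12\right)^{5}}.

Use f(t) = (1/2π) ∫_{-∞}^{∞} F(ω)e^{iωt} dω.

f(t) = 9 t^{4} e^{- 12 t} u\left(t\right)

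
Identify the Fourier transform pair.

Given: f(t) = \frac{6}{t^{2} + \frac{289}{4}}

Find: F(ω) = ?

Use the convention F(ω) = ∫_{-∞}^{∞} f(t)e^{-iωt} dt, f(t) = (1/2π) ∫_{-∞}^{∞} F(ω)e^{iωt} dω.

F(ω) = \frac{12 \pi e^{- \frac{17 \left|{\omega}\right|}{2}}}{17}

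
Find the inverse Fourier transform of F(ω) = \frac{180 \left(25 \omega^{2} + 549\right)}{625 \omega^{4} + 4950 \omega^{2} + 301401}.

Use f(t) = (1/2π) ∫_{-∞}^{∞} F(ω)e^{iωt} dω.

f(t) = e^{- \frac{18 \left|{t}\right|}{5}} \cos{\left(3 \left|{t}\right| \right)}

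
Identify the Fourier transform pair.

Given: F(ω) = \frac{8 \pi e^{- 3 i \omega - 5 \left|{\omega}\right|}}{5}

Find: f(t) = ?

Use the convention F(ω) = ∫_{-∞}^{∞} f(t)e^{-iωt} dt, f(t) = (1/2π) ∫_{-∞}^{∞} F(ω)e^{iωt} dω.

f(t) = \frac{8}{\left(t - 3\right)^{2} + 25}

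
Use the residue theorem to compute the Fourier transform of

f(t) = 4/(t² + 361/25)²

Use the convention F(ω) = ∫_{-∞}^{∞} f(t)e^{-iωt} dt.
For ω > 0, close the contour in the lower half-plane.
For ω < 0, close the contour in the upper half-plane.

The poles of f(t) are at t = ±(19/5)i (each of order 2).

Let g(z) = f(z)e^{-iωz}; for large |z| the factor e^{-iωz} decays in the lower half-plane when ω > 0 and in the upper half-plane when ω < 0.

Case ω > 0 (lower half-plane, clockwise contour ⇒ F(ω) = -2πi·ΣRes):
  Res_{z = - \frac{19 i}{5}} g(z) = \frac{25 i \left(19 \omega + 5\right) e^{- \frac{19 \omega}{5}}}{6859} (pole of order 2)
  F(ω) = -2πi·ΣRes = \frac{50 \pi \left(19 \omega + 5\right) e^{- \frac{19 \omega}{5}}}{6859}

Case ω < 0 (upper half-plane, counterclockwise contour ⇒ F(ω) = +2πi·ΣRes):
  Res_{z = \frac{19 i}{5}} g(z) = \frac{25 i \left(19 \omega - 5\right) e^{\frac{19 \omega}{5}}}{6859} (pole of order 2)
  F(ω) = 2πi·ΣRes = \frac{50 \pi \left(5 - 19 \omega\right) e^{\frac{19 \omega}{5}}}{6859}

Both cases combine into a single formula in |ω|:

F(ω) = \frac{50 \pi \left(19 \left|{\omega}\right| + 5\right) e^{- \frac{19 \left|{\omega}\right|}{5}}}{6859}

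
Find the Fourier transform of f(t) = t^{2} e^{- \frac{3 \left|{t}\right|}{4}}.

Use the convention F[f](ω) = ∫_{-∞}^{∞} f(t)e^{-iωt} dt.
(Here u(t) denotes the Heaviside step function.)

F(ω) = \frac{2304 \left(3 - 16 \omega^{2}\right)}{\left(16 \omega^{2} + 9\right)^{3}}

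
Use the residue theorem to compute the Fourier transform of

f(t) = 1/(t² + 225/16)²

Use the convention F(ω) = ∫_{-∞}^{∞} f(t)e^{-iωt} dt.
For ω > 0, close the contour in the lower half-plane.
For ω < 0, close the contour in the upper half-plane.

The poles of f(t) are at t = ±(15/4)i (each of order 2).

Let g(z) = f(z)e^{-iωz}; for large |z| the factor e^{-iωz} decays in the lower half-plane when ω > 0 and in the upper half-plane when ω < 0.

Case ω > 0 (lower half-plane, clockwise contour ⇒ F(ω) = -2πi·ΣRes):
  Res_{z = - \frac{15 i}{4}} g(z) = \frac{4 i \left(15 \omega + 4\right) e^{- \frac{15 \omega}{4}}}{3375} (pole of order 2)
  F(ω) = -2πi·ΣRes = \frac{8 \pi \left(15 \omega + 4\right) e^{- \frac{15 \omega}{4}}}{3375}

Case ω < 0 (upper half-plane, counterclockwise contour ⇒ F(ω) = +2πi·ΣRes):
  Res_{z = \frac{15 i}{4}} g(z) = \frac{4 i \left(15 \omega - 4\right) e^{\frac{15 \omega}{4}}}{3375} (pole of order 2)
  F(ω) = 2πi·ΣRes = \frac{8 \pi \left(4 - 15 \omega\right) e^{\frac{15 \omega}{4}}}{3375}

Both cases combine into a single formula in |ω|:

F(ω) = \frac{8 \pi \left(15 \left|{\omega}\right| + 4\right) e^{- \frac{15 \left|{\omega}\right|}{4}}}{3375}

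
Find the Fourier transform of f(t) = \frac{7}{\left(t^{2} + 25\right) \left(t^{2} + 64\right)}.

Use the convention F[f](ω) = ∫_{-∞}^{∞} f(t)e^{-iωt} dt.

F(ω) = \frac{7 \pi \left(8 e^{3 \left|{\omega}\right|} - 5\right) e^{- 8 \left|{\omega}\right|}}{1560}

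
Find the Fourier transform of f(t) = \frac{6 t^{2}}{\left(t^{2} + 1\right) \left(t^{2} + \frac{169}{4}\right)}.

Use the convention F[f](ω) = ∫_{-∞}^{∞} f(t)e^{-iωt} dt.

F(ω) = - \frac{8 \pi e^{- \left|{\omega}\right|}}{55} + \frac{52 \pi e^{- \frac{13 \left|{\omega}\right|}{2}}}{55}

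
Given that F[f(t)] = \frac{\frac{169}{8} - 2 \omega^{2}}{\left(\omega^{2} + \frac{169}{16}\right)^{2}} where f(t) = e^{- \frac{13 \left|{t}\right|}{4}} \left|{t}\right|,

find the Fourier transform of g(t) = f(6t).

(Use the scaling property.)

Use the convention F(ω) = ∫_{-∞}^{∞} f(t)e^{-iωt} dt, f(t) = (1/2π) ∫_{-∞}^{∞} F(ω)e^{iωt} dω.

F[g](ω) = \frac{48 \left(1521 - 4 \omega^{2}\right)}{\left(4 \omega^{2} + 1521\right)^{2}}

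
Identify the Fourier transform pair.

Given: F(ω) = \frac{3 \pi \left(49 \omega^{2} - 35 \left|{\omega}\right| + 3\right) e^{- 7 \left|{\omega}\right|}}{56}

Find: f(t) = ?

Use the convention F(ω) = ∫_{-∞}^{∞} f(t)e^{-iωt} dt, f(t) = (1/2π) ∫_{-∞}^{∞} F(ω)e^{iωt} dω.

f(t) = \frac{3 t^{4}}{\left(t^{2} + 49\right)^{3}}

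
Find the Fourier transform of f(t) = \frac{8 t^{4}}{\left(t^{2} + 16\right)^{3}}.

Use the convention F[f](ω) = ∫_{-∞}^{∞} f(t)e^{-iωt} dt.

F(ω) = \frac{\pi \left(16 \omega^{2} - 20 \left|{\omega}\right| + 3\right) e^{- 4 \left|{\omega}\right|}}{4}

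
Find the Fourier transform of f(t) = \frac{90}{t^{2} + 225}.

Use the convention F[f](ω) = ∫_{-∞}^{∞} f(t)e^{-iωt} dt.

F(ω) = 6 \pi e^{- 15 \left|{\omega}\right|}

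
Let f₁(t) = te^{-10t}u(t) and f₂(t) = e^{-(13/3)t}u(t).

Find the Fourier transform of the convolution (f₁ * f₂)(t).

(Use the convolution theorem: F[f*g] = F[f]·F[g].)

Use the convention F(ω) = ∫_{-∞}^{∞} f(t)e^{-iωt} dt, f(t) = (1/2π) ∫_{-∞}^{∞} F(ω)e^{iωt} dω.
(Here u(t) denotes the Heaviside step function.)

F[f₁*f₂](ω) = \frac{3}{\left(i \omega + 10\right)^{2} \left(3 i \omega + 13\right)}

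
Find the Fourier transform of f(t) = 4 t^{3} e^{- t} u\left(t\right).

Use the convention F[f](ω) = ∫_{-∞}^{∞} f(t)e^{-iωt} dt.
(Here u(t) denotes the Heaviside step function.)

F(ω) = \frac{24}{\left(i \omega + 1\right)^{4}}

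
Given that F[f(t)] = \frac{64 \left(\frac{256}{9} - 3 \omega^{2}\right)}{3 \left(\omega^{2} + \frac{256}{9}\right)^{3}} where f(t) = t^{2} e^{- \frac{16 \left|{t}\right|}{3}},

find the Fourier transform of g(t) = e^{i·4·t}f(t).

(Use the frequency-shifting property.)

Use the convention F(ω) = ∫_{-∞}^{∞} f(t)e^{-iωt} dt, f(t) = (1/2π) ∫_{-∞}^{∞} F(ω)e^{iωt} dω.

F[g](ω) = \frac{1728 \left(256 - 27 \left(\omega - 4\right)^{2}\right)}{\left(9 \left(\omega - 4\right)^{2} + 256\right)^{3}}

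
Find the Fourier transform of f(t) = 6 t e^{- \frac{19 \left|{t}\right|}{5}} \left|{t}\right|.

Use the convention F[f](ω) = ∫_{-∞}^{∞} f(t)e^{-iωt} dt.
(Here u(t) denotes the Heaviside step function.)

F(ω) = \frac{15000 i \omega \left(25 \omega^{2} - 1083\right)}{\left(25 \omega^{2} + 361\right)^{3}}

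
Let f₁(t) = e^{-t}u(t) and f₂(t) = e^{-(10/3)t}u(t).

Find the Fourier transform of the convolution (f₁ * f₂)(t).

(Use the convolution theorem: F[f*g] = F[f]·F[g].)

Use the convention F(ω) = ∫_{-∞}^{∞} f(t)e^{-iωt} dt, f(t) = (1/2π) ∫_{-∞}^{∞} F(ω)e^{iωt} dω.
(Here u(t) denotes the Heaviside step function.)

F[f₁*f₂](ω) = \frac{3}{\left(i \omega + 1\right) \left(3 i \omega + 10\right)}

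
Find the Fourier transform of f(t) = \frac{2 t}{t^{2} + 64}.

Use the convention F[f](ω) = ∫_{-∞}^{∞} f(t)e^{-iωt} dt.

F(ω) = - 2 i \pi e^{- 8 \left|{\omega}\right|} \operatorname{sign}{\left(\omega \right)}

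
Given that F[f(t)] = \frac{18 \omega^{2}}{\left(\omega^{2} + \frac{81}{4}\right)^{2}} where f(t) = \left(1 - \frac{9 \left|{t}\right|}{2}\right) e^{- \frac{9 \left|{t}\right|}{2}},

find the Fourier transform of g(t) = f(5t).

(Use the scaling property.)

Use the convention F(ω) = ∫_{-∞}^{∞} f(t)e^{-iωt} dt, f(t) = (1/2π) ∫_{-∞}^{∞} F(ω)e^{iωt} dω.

F[g](ω) = \frac{1440 \omega^{2}}{\left(4 \omega^{2} + 2025\right)^{2}}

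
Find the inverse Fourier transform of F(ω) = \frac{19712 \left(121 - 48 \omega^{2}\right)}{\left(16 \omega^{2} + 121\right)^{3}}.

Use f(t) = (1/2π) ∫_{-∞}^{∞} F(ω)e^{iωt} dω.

f(t) = 7 t^{2} e^{- \frac{11 \left|{t}\right|}{4}}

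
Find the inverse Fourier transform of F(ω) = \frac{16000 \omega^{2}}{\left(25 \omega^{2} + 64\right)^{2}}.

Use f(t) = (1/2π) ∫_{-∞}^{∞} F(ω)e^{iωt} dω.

f(t) = 4 \left(1 - \frac{8 \left|{t}\right|}{5}\right) e^{- \frac{8 \left|{t}\right|}{5}}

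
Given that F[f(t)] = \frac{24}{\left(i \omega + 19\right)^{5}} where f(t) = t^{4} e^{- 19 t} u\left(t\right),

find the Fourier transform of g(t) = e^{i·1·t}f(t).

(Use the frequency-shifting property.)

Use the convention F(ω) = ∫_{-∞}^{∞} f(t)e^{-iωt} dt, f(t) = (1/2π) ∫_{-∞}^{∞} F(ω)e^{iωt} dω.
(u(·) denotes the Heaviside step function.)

F[g](ω) = \frac{24}{\left(i \left(\omega - 1\right) + 19\right)^{5}}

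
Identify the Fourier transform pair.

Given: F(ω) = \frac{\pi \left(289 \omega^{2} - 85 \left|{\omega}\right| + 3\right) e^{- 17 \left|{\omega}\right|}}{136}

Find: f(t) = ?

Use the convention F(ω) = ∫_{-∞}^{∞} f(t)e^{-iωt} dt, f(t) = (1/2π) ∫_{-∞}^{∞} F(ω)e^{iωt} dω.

f(t) = \frac{t^{4}}{\left(t^{2} + 289\right)^{3}}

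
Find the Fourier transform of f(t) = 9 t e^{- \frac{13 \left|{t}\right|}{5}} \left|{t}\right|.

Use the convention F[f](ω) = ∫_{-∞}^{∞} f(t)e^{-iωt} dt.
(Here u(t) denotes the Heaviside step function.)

F(ω) = \frac{22500 i \omega \left(25 \omega^{2} - 507\right)}{\left(25 \omega^{2} + 169\right)^{3}}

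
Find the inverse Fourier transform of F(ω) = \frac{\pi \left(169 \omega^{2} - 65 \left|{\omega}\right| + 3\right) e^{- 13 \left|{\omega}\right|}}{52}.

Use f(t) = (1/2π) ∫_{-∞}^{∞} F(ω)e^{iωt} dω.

f(t) = \frac{2 t^{4}}{\left(t^{2} + 169\right)^{3}}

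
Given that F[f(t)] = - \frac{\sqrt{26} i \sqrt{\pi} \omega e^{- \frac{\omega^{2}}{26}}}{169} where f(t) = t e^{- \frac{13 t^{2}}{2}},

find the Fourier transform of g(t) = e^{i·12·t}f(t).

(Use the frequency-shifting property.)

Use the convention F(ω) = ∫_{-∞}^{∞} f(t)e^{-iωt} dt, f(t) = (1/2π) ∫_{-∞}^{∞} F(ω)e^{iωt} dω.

F[g](ω) = \frac{\sqrt{26} i \sqrt{\pi} \left(12 - \omega\right) e^{- \frac{\left(\omega - 12\right)^{2}}{26}}}{169}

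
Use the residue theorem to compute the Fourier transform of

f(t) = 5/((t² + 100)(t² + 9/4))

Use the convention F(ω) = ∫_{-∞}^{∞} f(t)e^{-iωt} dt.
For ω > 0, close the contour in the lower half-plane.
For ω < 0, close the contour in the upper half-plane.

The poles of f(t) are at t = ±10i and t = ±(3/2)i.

Let g(z) = f(z)e^{-iωz}; for large |z| the factor e^{-iωz} decays in the lower half-plane when ω > 0 and in the upper half-plane when ω < 0.

Case ω > 0 (lower half-plane, clockwise contour ⇒ F(ω) = -2πi·ΣRes):
  Res_{z = - 10 i} g(z) = - \frac{i e^{- 10 \omega}}{391}
  Res_{z = - \frac{3 i}{2}} g(z) = \frac{20 i e^{- \frac{3 \omega}{2}}}{1173}
  F(ω) = -2πi·ΣRes = - \frac{2 \pi e^{- 10 \omega}}{391} + \frac{40 \pi e^{- \frac{3 \omega}{2}}}{1173}

Case ω < 0 (upper half-plane, counterclockwise contour ⇒ F(ω) = +2πi·ΣRes):
  Res_{z = 10 i} g(z) = \frac{i e^{10 \omega}}{391}
  Res_{z = \frac{3 i}{2}} g(z) = - \frac{20 i e^{\frac{3 \omega}{2}}}{1173}
  F(ω) = 2πi·ΣRes = \frac{2 \pi \left(20 e^{\frac{3 \omega}{2}} - 3 e^{10 \omega}\right)}{1173}

Both cases combine into a single formula in |ω|:

F(ω) = - \frac{2 \pi e^{- 10 \left|{\omega}\right|}}{391} + \frac{40 \pi e^{- \frac{3 \left|{\omega}\right|}{2}}}{1173}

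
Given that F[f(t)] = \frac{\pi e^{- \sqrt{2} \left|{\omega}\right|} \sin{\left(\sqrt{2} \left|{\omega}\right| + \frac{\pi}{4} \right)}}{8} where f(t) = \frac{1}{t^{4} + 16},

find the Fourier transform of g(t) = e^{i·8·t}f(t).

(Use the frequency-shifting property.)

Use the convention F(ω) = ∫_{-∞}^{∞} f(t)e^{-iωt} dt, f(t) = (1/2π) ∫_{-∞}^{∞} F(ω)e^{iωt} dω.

F[g](ω) = \frac{\pi e^{- \sqrt{2} \left|{\omega - 8}\right|} \sin{\left(\sqrt{2} \left|{\omega - 8}\right| + \frac{\pi}{4} \right)}}{8}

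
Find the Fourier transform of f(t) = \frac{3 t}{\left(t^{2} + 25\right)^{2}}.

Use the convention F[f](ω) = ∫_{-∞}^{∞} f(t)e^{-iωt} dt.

F(ω) = - \frac{3 i \pi \omega e^{- 5 \left|{\omega}\right|}}{10}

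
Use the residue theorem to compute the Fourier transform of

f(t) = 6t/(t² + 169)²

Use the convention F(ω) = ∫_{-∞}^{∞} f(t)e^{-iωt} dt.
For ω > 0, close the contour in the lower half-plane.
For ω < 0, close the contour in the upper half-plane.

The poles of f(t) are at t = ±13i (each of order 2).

Let g(z) = f(z)e^{-iωz}; for large |z| the factor e^{-iωz} decays in the lower half-plane when ω > 0 and in the upper half-plane when ω < 0.

Case ω > 0 (lower half-plane, clockwise contour ⇒ F(ω) = -2πi·ΣRes):
  Res_{z = - 13 i} g(z) = \frac{3 \omega e^{- 13 \omega}}{26} (pole of order 2)
  F(ω) = -2πi·ΣRes = - \frac{3 i \pi \omega e^{- 13 \omega}}{13}

Case ω < 0 (upper half-plane, counterclockwise contour ⇒ F(ω) = +2πi·ΣRes):
  Res_{z = 13 i} g(z) = - \frac{3 \omega e^{13 \omega}}{26} (pole of order 2)
  F(ω) = 2πi·ΣRes = - \frac{3 i \pi \omega e^{13 \omega}}{13}

Both cases combine into a single formula in |ω|:

F(ω) = - \frac{3 i \pi \omega e^{- 13 \left|{\omega}\right|}}{13}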